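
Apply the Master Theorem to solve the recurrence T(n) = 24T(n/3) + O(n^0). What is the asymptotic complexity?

Master Theorem for T(n) = 24T(n/3) + O(n^0):

a = 24, b = 3, c = 0
log_b(a) = log_3(24) = 2.8928

Case 1: c = 0 < log_3(24) = 2.8928
T(n) = O(n^(log_3 24))

For T(n) = 24T(n/3) + O(n^0): log_3(24) = 2.8928. This is Case 1 of the Master Theorem (c < log_b(a), work dominated by leaves), giving O(n^(log_3 24)).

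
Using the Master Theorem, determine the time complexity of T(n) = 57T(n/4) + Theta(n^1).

Master Theorem for T(n) = 57T(n/4) + O(n^1):

a = 57, b = 4, c = 1
log_b(a) = log_4(57) = 2.9164

Case 1: c = 1 < log_4(57) = 2.9164
T(n) = O(n^(log_4 57))

For T(n) = 57T(n/4) + O(n^1): log_4(57) = 2.9164. This is Case 1 of the Master Theorem (c < log_b(a), work dominated by leaves), giving O(n^(log_4 57)).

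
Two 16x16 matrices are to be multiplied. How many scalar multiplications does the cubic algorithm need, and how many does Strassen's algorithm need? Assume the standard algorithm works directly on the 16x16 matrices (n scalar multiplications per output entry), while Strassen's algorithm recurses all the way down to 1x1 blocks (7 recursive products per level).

Matrix multiplication for 16x16 matrices:

Standard algorithm: 16^3 = 4096 multiplications
Strassen's algorithm: 7^(log2(16)) = 7^4 = 2401 multiplications
Savings: 4096 - 2401 = 1695 multiplications

Standard: 4096 multiplications (16^3). Strassen: 2401 multiplications (7^4). Strassen reduces 8 recursive multiplications to 7 at each level.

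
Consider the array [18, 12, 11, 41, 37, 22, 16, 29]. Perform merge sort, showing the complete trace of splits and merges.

Merge sort trace:

Split: [18, 12, 11, 41, 37, 22, 16, 29] -> [18, 12, 11, 41] and [37, 22, 16, 29]
  Split: [18, 12, 11, 41] -> [18, 12] and [11, 41]
    Split: [18, 12] -> [18] and [12]
    Merge: [18] + [12] -> [12, 18]
    Split: [11, 41] -> [11] and [41]
    Merge: [11] + [41] -> [11, 41]
  Merge: [12, 18] + [11, 41] -> [11, 12, 18, 41]
  Split: [37, 22, 16, 29] -> [37, 22] and [16, 29]
    Split: [37, 22] -> [37] and [22]
    Merge: [37] + [22] -> [22, 37]
    Split: [16, 29] -> [16] and [29]
    Merge: [16] + [29] -> [16, 29]
  Merge: [22, 37] + [16, 29] -> [16, 22, 29, 37]
Merge: [11, 12, 18, 41] + [16, 22, 29, 37] -> [11, 12, 16, 18, 22, 29, 37, 41]

Final sorted array: [11, 12, 16, 18, 22, 29, 37, 41]

The merge sort proceeds by recursively splitting the array and merging sorted halves.
After all merges, the sorted array is [11, 12, 16, 18, 22, 29, 37, 41].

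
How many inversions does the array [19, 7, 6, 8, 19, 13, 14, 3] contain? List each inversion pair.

Finding inversions in [19, 7, 6, 8, 19, 13, 14, 3]:

(0, 1): arr[0]=19 > arr[1]=7
(0, 2): arr[0]=19 > arr[2]=6
(0, 3): arr[0]=19 > arr[3]=8
(0, 5): arr[0]=19 > arr[5]=13
(0, 6): arr[0]=19 > arr[6]=14
(0, 7): arr[0]=19 > arr[7]=3
(1, 2): arr[1]=7 > arr[2]=6
(1, 7): arr[1]=7 > arr[7]=3
(2, 7): arr[2]=6 > arr[7]=3
(3, 7): arr[3]=8 > arr[7]=3
(4, 5): arr[4]=19 > arr[5]=13
(4, 6): arr[4]=19 > arr[6]=14
(4, 7): arr[4]=19 > arr[7]=3
(5, 7): arr[5]=13 > arr[7]=3
(6, 7): arr[6]=14 > arr[7]=3

Total inversions: 15

The array has 15 inversion(s): (0,1), (0,2), (0,3), (0,5), (0,6), (0,7), (1,2), (1,7), (2,7), (3,7), (4,5), (4,6), (4,7), (5,7), (6,7). Each pair (i,j) satisfies i < j and arr[i] > arr[j].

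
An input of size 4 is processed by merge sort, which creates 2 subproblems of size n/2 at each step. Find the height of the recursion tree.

For divide and conquer with division factor 2:

Problem sizes at each level:
Level 0: 4
Level 1: 2
Level 2: 1

The root is level 0 and the size-1 base case is level 2 (the tree spans levels 0 through 2, i.e. 3 levels counting the root), so the depth is the number of divisions: log_2(4) = 2

The recursion tree depth is log_2(4) = 2. At each level, the problem size is divided by 2, so it takes 2 divisions to reduce to a base case of size 1. The algorithm makes 2 recursive calls at each level.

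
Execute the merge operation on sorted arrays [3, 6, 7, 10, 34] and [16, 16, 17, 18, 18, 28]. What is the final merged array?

Merging process:

Compare 3 vs 16: take 3 from left. Merged: [3]
Compare 6 vs 16: take 6 from left. Merged: [3, 6]
Compare 7 vs 16: take 7 from left. Merged: [3, 6, 7]
Compare 10 vs 16: take 10 from left. Merged: [3, 6, 7, 10]
Compare 34 vs 16: take 16 from right. Merged: [3, 6, 7, 10, 16]
Compare 34 vs 16: take 16 from right. Merged: [3, 6, 7, 10, 16, 16]
Compare 34 vs 17: take 17 from right. Merged: [3, 6, 7, 10, 16, 16, 17]
Compare 34 vs 18: take 18 from right. Merged: [3, 6, 7, 10, 16, 16, 17, 18]
Compare 34 vs 18: take 18 from right. Merged: [3, 6, 7, 10, 16, 16, 17, 18, 18]
Compare 34 vs 28: take 28 from right. Merged: [3, 6, 7, 10, 16, 16, 17, 18, 18, 28]
Append remaining from left: [34]. Merged: [3, 6, 7, 10, 16, 16, 17, 18, 18, 28, 34]

Final merged array: [3, 6, 7, 10, 16, 16, 17, 18, 18, 28, 34]
Total comparisons: 10

The merged array is [3, 6, 7, 10, 16, 16, 17, 18, 18, 28, 34], requiring 10 comparisons. The merge step runs in O(n) time where n is the total number of elements.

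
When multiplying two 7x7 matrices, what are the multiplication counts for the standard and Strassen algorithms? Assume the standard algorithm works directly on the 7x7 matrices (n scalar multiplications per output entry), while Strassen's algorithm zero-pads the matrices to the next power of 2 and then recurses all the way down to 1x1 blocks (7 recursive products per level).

Matrix multiplication for 7x7 matrices:

Strassen's algorithm requires power-of-2 dimensions. Pad 7x7 to 8x8 (next power of 2).

Standard algorithm: 7^3 = 343 multiplications
Strassen's algorithm: 7^(log2(8)) = 7^3 = 343 multiplications
Savings: 343 - 343 = 0 multiplications

Standard: 343 multiplications (7^3). Strassen: 343 multiplications (7^3, after padding to 8x8). Strassen reduces 8 recursive multiplications to 7 at each level.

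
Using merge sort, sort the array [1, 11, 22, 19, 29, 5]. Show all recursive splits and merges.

Merge sort trace:

Split: [1, 11, 22, 19, 29, 5] -> [1, 11, 22] and [19, 29, 5]
  Split: [1, 11, 22] -> [1] and [11, 22]
    Split: [11, 22] -> [11] and [22]
    Merge: [11] + [22] -> [11, 22]
  Merge: [1] + [11, 22] -> [1, 11, 22]
  Split: [19, 29, 5] -> [19] and [29, 5]
    Split: [29, 5] -> [29] and [5]
    Merge: [29] + [5] -> [5, 29]
  Merge: [19] + [5, 29] -> [5, 19, 29]
Merge: [1, 11, 22] + [5, 19, 29] -> [1, 5, 11, 19, 22, 29]

Final sorted array: [1, 5, 11, 19, 22, 29]

The merge sort proceeds by recursively splitting the array and merging sorted halves.
After all merges, the sorted array is [1, 5, 11, 19, 22, 29].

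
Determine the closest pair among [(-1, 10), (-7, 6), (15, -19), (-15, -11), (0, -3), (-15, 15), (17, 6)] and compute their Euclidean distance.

Computing all pairwise distances among 7 points:

d((-1, 10), (-7, 6)) = 7.2111 <-- minimum
d((-1, 10), (15, -19)) = 33.121
d((-1, 10), (-15, -11)) = 25.2389
d((-1, 10), (0, -3)) = 13.0384
d((-1, 10), (-15, 15)) = 14.8661
d((-1, 10), (17, 6)) = 18.4391
d((-7, 6), (15, -19)) = 33.3017
d((-7, 6), (-15, -11)) = 18.7883
d((-7, 6), (0, -3)) = 11.4018
d((-7, 6), (-15, 15)) = 12.0416
d((-7, 6), (17, 6)) = 24.0
d((15, -19), (-15, -11)) = 31.0483
d((15, -19), (0, -3)) = 21.9317
d((15, -19), (-15, 15)) = 45.3431
d((15, -19), (17, 6)) = 25.0799
d((-15, -11), (0, -3)) = 17.0
d((-15, -11), (-15, 15)) = 26.0
d((-15, -11), (17, 6)) = 36.2353
d((0, -3), (-15, 15)) = 23.4307
d((0, -3), (17, 6)) = 19.2354
d((-15, 15), (17, 6)) = 33.2415

Closest pair: (-1, 10) and (-7, 6) with distance 7.2111

The closest pair is (-1, 10) and (-7, 6) with Euclidean distance 7.2111. For 7 points, brute-force pairwise comparison is shown above. For large n, the divide-and-conquer algorithm (sort by x, recurse on halves, check the dividing strip) achieves O(n log n).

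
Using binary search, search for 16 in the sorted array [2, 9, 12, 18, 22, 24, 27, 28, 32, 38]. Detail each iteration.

Binary search for 16 in [2, 9, 12, 18, 22, 24, 27, 28, 32, 38]:

lo=0, hi=9, mid=4, arr[mid]=22 -> 22 > 16, search left half
lo=0, hi=3, mid=1, arr[mid]=9 -> 9 < 16, search right half
lo=2, hi=3, mid=2, arr[mid]=12 -> 12 < 16, search right half
lo=3, hi=3, mid=3, arr[mid]=18 -> 18 > 16, search left half
lo=3 > hi=2, target 16 not found

Binary search determines that 16 is not in the array after 4 comparisons. The search space was exhausted without finding the target.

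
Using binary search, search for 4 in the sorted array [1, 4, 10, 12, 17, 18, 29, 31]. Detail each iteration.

Binary search for 4 in [1, 4, 10, 12, 17, 18, 29, 31]:

lo=0, hi=7, mid=3, arr[mid]=12 -> 12 > 4, search left half
lo=0, hi=2, mid=1, arr[mid]=4 -> Found target at index 1!

Binary search finds 4 at index 1 after 2 comparisons. The search repeatedly halves the search space by comparing with the middle element.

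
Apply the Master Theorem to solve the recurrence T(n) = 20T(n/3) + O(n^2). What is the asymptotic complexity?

Master Theorem for T(n) = 20T(n/3) + O(n^2):

a = 20, b = 3, c = 2
log_b(a) = log_3(20) = 2.7268

Case 1: c = 2 < log_3(20) = 2.7268
T(n) = O(n^(log_3 20))

For T(n) = 20T(n/3) + O(n^2): log_3(20) = 2.7268. This is Case 1 of the Master Theorem (c < log_b(a), work dominated by leaves), giving O(n^(log_3 20)).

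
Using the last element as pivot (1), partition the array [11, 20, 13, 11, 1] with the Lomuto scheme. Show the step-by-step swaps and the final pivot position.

Lomuto partition with pivot = 1:

Initial array: [11, 20, 13, 11, 1]

arr[0]=11 > 1: no swap
arr[1]=20 > 1: no swap
arr[2]=13 > 1: no swap
arr[3]=11 > 1: no swap

Place pivot at position 0: [1, 20, 13, 11, 11]
Pivot position: 0

After partitioning with pivot 1, the array becomes [1, 20, 13, 11, 11]. The pivot is placed at index 0. All elements to the left of the pivot are <= 1, and all elements to the right are > 1.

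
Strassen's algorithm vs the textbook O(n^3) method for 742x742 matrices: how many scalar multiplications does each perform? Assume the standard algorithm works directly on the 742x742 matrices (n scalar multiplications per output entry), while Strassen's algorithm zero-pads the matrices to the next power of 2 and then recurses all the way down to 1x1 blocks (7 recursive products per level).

Matrix multiplication for 742x742 matrices:

Strassen's algorithm requires power-of-2 dimensions. Pad 742x742 to 1024x1024 (next power of 2).

Standard algorithm: 742^3 = 408518488 multiplications
Strassen's algorithm: 7^(log2(1024)) = 7^10 = 282475249 multiplications
Savings: 408518488 - 282475249 = 126043239 multiplications

Standard: 408518488 multiplications (742^3). Strassen: 282475249 multiplications (7^10, after padding to 1024x1024). Strassen reduces 8 recursive multiplications to 7 at each level.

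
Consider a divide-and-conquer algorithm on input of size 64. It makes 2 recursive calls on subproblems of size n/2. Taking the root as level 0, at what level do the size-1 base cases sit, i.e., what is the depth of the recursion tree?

For divide and conquer with division factor 2:

Problem sizes at each level:
Level 0: 64
Level 1: 32
Level 2: 16
Level 3: 8
Level 4: 4
Level 5: 2
Level 6: 1

The root is level 0 and the size-1 base case is level 6 (the tree spans levels 0 through 6, i.e. 7 levels counting the root), so the depth is the number of divisions: log_2(64) = 6

The recursion tree depth is log_2(64) = 6. At each level, the problem size is divided by 2, so it takes 6 divisions to reduce to a base case of size 1. The algorithm makes 2 recursive calls at each level.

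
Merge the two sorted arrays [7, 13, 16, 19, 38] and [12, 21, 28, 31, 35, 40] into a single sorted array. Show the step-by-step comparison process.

Merging process:

Compare 7 vs 12: take 7 from left. Merged: [7]
Compare 13 vs 12: take 12 from right. Merged: [7, 12]
Compare 13 vs 21: take 13 from left. Merged: [7, 12, 13]
Compare 16 vs 21: take 16 from left. Merged: [7, 12, 13, 16]
Compare 19 vs 21: take 19 from left. Merged: [7, 12, 13, 16, 19]
Compare 38 vs 21: take 21 from right. Merged: [7, 12, 13, 16, 19, 21]
Compare 38 vs 28: take 28 from right. Merged: [7, 12, 13, 16, 19, 21, 28]
Compare 38 vs 31: take 31 from right. Merged: [7, 12, 13, 16, 19, 21, 28, 31]
Compare 38 vs 35: take 35 from right. Merged: [7, 12, 13, 16, 19, 21, 28, 31, 35]
Compare 38 vs 40: take 38 from left. Merged: [7, 12, 13, 16, 19, 21, 28, 31, 35, 38]
Append remaining from right: [40]. Merged: [7, 12, 13, 16, 19, 21, 28, 31, 35, 38, 40]

Final merged array: [7, 12, 13, 16, 19, 21, 28, 31, 35, 38, 40]
Total comparisons: 10

The merged array is [7, 12, 13, 16, 19, 21, 28, 31, 35, 38, 40], requiring 10 comparisons. The merge step runs in O(n) time where n is the total number of elements.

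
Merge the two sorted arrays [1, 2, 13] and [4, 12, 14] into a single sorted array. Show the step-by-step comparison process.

Merging process:

Compare 1 vs 4: take 1 from left. Merged: [1]
Compare 2 vs 4: take 2 from left. Merged: [1, 2]
Compare 13 vs 4: take 4 from right. Merged: [1, 2, 4]
Compare 13 vs 12: take 12 from right. Merged: [1, 2, 4, 12]
Compare 13 vs 14: take 13 from left. Merged: [1, 2, 4, 12, 13]
Append remaining from right: [14]. Merged: [1, 2, 4, 12, 13, 14]

Final merged array: [1, 2, 4, 12, 13, 14]
Total comparisons: 5

The merged array is [1, 2, 4, 12, 13, 14], requiring 5 comparisons. The merge step runs in O(n) time where n is the total number of elements.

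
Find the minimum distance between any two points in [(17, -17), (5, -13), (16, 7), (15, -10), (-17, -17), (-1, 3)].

Computing all pairwise distances among 6 points:

d((17, -17), (5, -13)) = 12.6491
d((17, -17), (16, 7)) = 24.0208
d((17, -17), (15, -10)) = 7.2801 <-- minimum
d((17, -17), (-17, -17)) = 34.0
d((17, -17), (-1, 3)) = 26.9072
d((5, -13), (16, 7)) = 22.8254
d((5, -13), (15, -10)) = 10.4403
d((5, -13), (-17, -17)) = 22.3607
d((5, -13), (-1, 3)) = 17.088
d((16, 7), (15, -10)) = 17.0294
d((16, 7), (-17, -17)) = 40.8044
d((16, 7), (-1, 3)) = 17.4642
d((15, -10), (-17, -17)) = 32.7567
d((15, -10), (-1, 3)) = 20.6155
d((-17, -17), (-1, 3)) = 25.6125

Closest pair: (17, -17) and (15, -10) with distance 7.2801

The closest pair is (17, -17) and (15, -10) with Euclidean distance 7.2801. For 6 points, brute-force pairwise comparison is shown above. For large n, the divide-and-conquer algorithm (sort by x, recurse on halves, check the dividing strip) achieves O(n log n).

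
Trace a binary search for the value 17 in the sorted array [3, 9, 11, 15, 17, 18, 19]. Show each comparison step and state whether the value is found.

Binary search for 17 in [3, 9, 11, 15, 17, 18, 19]:

lo=0, hi=6, mid=3, arr[mid]=15 -> 15 < 17, search right half
lo=4, hi=6, mid=5, arr[mid]=18 -> 18 > 17, search left half
lo=4, hi=4, mid=4, arr[mid]=17 -> Found target at index 4!

Binary search finds 17 at index 4 after 3 comparisons. The search repeatedly halves the search space by comparing with the middle element.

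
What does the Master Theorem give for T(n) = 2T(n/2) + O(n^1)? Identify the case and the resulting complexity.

Master Theorem for T(n) = 2T(n/2) + O(n^1):

a = 2, b = 2, c = 1
log_b(a) = log_2(2) = 1.0000

Case 2: c = 1 = log_2(2) = 1.0000
T(n) = O(n^1 log n) = O(n log n)

For T(n) = 2T(n/2) + O(n^1): log_2(2) = 1.0000. This is Case 2 of the Master Theorem (c = log_b(a), equal work at all levels), giving O(n log n).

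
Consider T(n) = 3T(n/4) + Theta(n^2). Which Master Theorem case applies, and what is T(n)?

Master Theorem for T(n) = 3T(n/4) + O(n^2):

a = 3, b = 4, c = 2
log_b(a) = log_4(3) = 0.7925

Case 3: c = 2 > log_4(3) = 0.7925
T(n) = O(n^2) = O(n^2)

For T(n) = 3T(n/4) + O(n^2): log_4(3) = 0.7925. This is Case 3 of the Master Theorem (c > log_b(a), work dominated by root), giving O(n^2).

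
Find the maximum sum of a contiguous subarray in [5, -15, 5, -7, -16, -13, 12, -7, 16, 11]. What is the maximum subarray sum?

Using Kadane's algorithm on [5, -15, 5, -7, -16, -13, 12, -7, 16, 11]:

Scanning through the array:
Position 1 (value -15): max_ending_here = -10, max_so_far = 5
Position 2 (value 5): max_ending_here = 5, max_so_far = 5
Position 3 (value -7): max_ending_here = -2, max_so_far = 5
Position 4 (value -16): max_ending_here = -16, max_so_far = 5
Position 5 (value -13): max_ending_here = -13, max_so_far = 5
Position 6 (value 12): max_ending_here = 12, max_so_far = 12
Position 7 (value -7): max_ending_here = 5, max_so_far = 12
Position 8 (value 16): max_ending_here = 21, max_so_far = 21
Position 9 (value 11): max_ending_here = 32, max_so_far = 32

Maximum subarray: [12, -7, 16, 11]
Maximum sum: 32

The maximum subarray is [12, -7, 16, 11] with sum 32. This subarray runs from index 6 to index 9.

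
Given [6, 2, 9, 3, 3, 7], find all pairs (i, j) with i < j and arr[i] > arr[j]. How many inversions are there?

Finding inversions in [6, 2, 9, 3, 3, 7]:

(0, 1): arr[0]=6 > arr[1]=2
(0, 3): arr[0]=6 > arr[3]=3
(0, 4): arr[0]=6 > arr[4]=3
(2, 3): arr[2]=9 > arr[3]=3
(2, 4): arr[2]=9 > arr[4]=3
(2, 5): arr[2]=9 > arr[5]=7

Total inversions: 6

The array has 6 inversion(s): (0,1), (0,3), (0,4), (2,3), (2,4), (2,5). Each pair (i,j) satisfies i < j and arr[i] > arr[j].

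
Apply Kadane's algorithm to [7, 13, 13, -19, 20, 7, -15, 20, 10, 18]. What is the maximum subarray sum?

Using Kadane's algorithm on [7, 13, 13, -19, 20, 7, -15, 20, 10, 18]:

Scanning through the array:
Position 1 (value 13): max_ending_here = 20, max_so_far = 20
Position 2 (value 13): max_ending_here = 33, max_so_far = 33
Position 3 (value -19): max_ending_here = 14, max_so_far = 33
Position 4 (value 20): max_ending_here = 34, max_so_far = 34
Position 5 (value 7): max_ending_here = 41, max_so_far = 41
Position 6 (value -15): max_ending_here = 26, max_so_far = 41
Position 7 (value 20): max_ending_here = 46, max_so_far = 46
Position 8 (value 10): max_ending_here = 56, max_so_far = 56
Position 9 (value 18): max_ending_here = 74, max_so_far = 74

Maximum subarray: [7, 13, 13, -19, 20, 7, -15, 20, 10, 18]
Maximum sum: 74

The maximum subarray is [7, 13, 13, -19, 20, 7, -15, 20, 10, 18] with sum 74. This subarray runs from index 0 to index 9.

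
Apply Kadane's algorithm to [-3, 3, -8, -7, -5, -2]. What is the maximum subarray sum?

Using Kadane's algorithm on [-3, 3, -8, -7, -5, -2]:

Scanning through the array:
Position 1 (value 3): max_ending_here = 3, max_so_far = 3
Position 2 (value -8): max_ending_here = -5, max_so_far = 3
Position 3 (value -7): max_ending_here = -7, max_so_far = 3
Position 4 (value -5): max_ending_here = -5, max_so_far = 3
Position 5 (value -2): max_ending_here = -2, max_so_far = 3

Maximum subarray: [3]
Maximum sum: 3

The maximum subarray is [3] with sum 3. This subarray runs from index 1 to index 1.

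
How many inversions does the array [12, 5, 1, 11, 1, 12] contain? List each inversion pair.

Finding inversions in [12, 5, 1, 11, 1, 12]:

(0, 1): arr[0]=12 > arr[1]=5
(0, 2): arr[0]=12 > arr[2]=1
(0, 3): arr[0]=12 > arr[3]=11
(0, 4): arr[0]=12 > arr[4]=1
(1, 2): arr[1]=5 > arr[2]=1
(1, 4): arr[1]=5 > arr[4]=1
(3, 4): arr[3]=11 > arr[4]=1

Total inversions: 7

The array has 7 inversion(s): (0,1), (0,2), (0,3), (0,4), (1,2), (1,4), (3,4). Each pair (i,j) satisfies i < j and arr[i] > arr[j].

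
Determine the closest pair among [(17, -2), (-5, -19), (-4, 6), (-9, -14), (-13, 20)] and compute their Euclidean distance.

Computing all pairwise distances among 5 points:

d((17, -2), (-5, -19)) = 27.8029
d((17, -2), (-4, 6)) = 22.4722
d((17, -2), (-9, -14)) = 28.6356
d((17, -2), (-13, 20)) = 37.2022
d((-5, -19), (-4, 6)) = 25.02
d((-5, -19), (-9, -14)) = 6.4031 <-- minimum
d((-5, -19), (-13, 20)) = 39.8121
d((-4, 6), (-9, -14)) = 20.6155
d((-4, 6), (-13, 20)) = 16.6433
d((-9, -14), (-13, 20)) = 34.2345

Closest pair: (-5, -19) and (-9, -14) with distance 6.4031

The closest pair is (-5, -19) and (-9, -14) with Euclidean distance 6.4031. For 5 points, brute-force pairwise comparison is shown above. For large n, the divide-and-conquer algorithm (sort by x, recurse on halves, check the dividing strip) achieves O(n log n).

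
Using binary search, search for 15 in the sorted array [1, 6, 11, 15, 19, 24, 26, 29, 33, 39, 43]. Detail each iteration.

Binary search for 15 in [1, 6, 11, 15, 19, 24, 26, 29, 33, 39, 43]:

lo=0, hi=10, mid=5, arr[mid]=24 -> 24 > 15, search left half
lo=0, hi=4, mid=2, arr[mid]=11 -> 11 < 15, search right half
lo=3, hi=4, mid=3, arr[mid]=15 -> Found target at index 3!

Binary search finds 15 at index 3 after 3 comparisons. The search repeatedly halves the search space by comparing with the middle element.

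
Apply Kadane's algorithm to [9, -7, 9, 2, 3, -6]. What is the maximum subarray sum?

Using Kadane's algorithm on [9, -7, 9, 2, 3, -6]:

Scanning through the array:
Position 1 (value -7): max_ending_here = 2, max_so_far = 9
Position 2 (value 9): max_ending_here = 11, max_so_far = 11
Position 3 (value 2): max_ending_here = 13, max_so_far = 13
Position 4 (value 3): max_ending_here = 16, max_so_far = 16
Position 5 (value -6): max_ending_here = 10, max_so_far = 16

Maximum subarray: [9, -7, 9, 2, 3]
Maximum sum: 16

The maximum subarray is [9, -7, 9, 2, 3] with sum 16. This subarray runs from index 0 to index 4.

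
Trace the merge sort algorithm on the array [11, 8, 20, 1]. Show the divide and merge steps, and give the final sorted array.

Merge sort trace:

Split: [11, 8, 20, 1] -> [11, 8] and [20, 1]
  Split: [11, 8] -> [11] and [8]
  Merge: [11] + [8] -> [8, 11]
  Split: [20, 1] -> [20] and [1]
  Merge: [20] + [1] -> [1, 20]
Merge: [8, 11] + [1, 20] -> [1, 8, 11, 20]

Final sorted array: [1, 8, 11, 20]

The merge sort proceeds by recursively splitting the array and merging sorted halves.
After all merges, the sorted array is [1, 8, 11, 20].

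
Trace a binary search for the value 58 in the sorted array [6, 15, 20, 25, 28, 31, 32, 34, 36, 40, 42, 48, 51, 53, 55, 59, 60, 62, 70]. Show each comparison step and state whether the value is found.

Binary search for 58 in [6, 15, 20, 25, 28, 31, 32, 34, 36, 40, 42, 48, 51, 53, 55, 59, 60, 62, 70]:

lo=0, hi=18, mid=9, arr[mid]=40 -> 40 < 58, search right half
lo=10, hi=18, mid=14, arr[mid]=55 -> 55 < 58, search right half
lo=15, hi=18, mid=16, arr[mid]=60 -> 60 > 58, search left half
lo=15, hi=15, mid=15, arr[mid]=59 -> 59 > 58, search left half
lo=15 > hi=14, target 58 not found

Binary search determines that 58 is not in the array after 4 comparisons. The search space was exhausted without finding the target.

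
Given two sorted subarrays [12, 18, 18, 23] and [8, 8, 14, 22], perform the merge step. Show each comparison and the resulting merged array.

Merging process:

Compare 12 vs 8: take 8 from right. Merged: [8]
Compare 12 vs 8: take 8 from right. Merged: [8, 8]
Compare 12 vs 14: take 12 from left. Merged: [8, 8, 12]
Compare 18 vs 14: take 14 from right. Merged: [8, 8, 12, 14]
Compare 18 vs 22: take 18 from left. Merged: [8, 8, 12, 14, 18]
Compare 18 vs 22: take 18 from left. Merged: [8, 8, 12, 14, 18, 18]
Compare 23 vs 22: take 22 from right. Merged: [8, 8, 12, 14, 18, 18, 22]
Append remaining from left: [23]. Merged: [8, 8, 12, 14, 18, 18, 22, 23]

Final merged array: [8, 8, 12, 14, 18, 18, 22, 23]
Total comparisons: 7

The merged array is [8, 8, 12, 14, 18, 18, 22, 23], requiring 7 comparisons. The merge step runs in O(n) time where n is the total number of elements.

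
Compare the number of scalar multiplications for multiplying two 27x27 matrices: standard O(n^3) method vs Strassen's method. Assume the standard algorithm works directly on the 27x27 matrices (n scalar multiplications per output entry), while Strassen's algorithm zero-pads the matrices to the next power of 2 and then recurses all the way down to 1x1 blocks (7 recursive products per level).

Matrix multiplication for 27x27 matrices:

Strassen's algorithm requires power-of-2 dimensions. Pad 27x27 to 32x32 (next power of 2).

Standard algorithm: 27^3 = 19683 multiplications
Strassen's algorithm: 7^(log2(32)) = 7^5 = 16807 multiplications
Savings: 19683 - 16807 = 2876 multiplications

Standard: 19683 multiplications (27^3). Strassen: 16807 multiplications (7^5, after padding to 32x32). Strassen reduces 8 recursive multiplications to 7 at each level.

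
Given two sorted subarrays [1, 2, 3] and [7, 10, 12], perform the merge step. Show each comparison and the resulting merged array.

Merging process:

Compare 1 vs 7: take 1 from left. Merged: [1]
Compare 2 vs 7: take 2 from left. Merged: [1, 2]
Compare 3 vs 7: take 3 from left. Merged: [1, 2, 3]
Append remaining from right: [7, 10, 12]. Merged: [1, 2, 3, 7, 10, 12]

Final merged array: [1, 2, 3, 7, 10, 12]
Total comparisons: 3

The merged array is [1, 2, 3, 7, 10, 12], requiring 3 comparisons. The merge step runs in O(n) time where n is the total number of elements.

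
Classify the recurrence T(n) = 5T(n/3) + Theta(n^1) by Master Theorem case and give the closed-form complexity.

Master Theorem for T(n) = 5T(n/3) + O(n^1):

a = 5, b = 3, c = 1
log_b(a) = log_3(5) = 1.4650

Case 1: c = 1 < log_3(5) = 1.4650
T(n) = O(n^(log_3 5))

For T(n) = 5T(n/3) + O(n^1): log_3(5) = 1.4650. This is Case 1 of the Master Theorem (c < log_b(a), work dominated by leaves), giving O(n^(log_3 5)).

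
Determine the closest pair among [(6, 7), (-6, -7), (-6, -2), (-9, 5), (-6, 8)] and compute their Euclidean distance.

Computing all pairwise distances among 5 points:

d((6, 7), (-6, -7)) = 18.4391
d((6, 7), (-6, -2)) = 15.0
d((6, 7), (-9, 5)) = 15.1327
d((6, 7), (-6, 8)) = 12.0416
d((-6, -7), (-6, -2)) = 5.0
d((-6, -7), (-9, 5)) = 12.3693
d((-6, -7), (-6, 8)) = 15.0
d((-6, -2), (-9, 5)) = 7.6158
d((-6, -2), (-6, 8)) = 10.0
d((-9, 5), (-6, 8)) = 4.2426 <-- minimum

Closest pair: (-9, 5) and (-6, 8) with distance 4.2426

The closest pair is (-9, 5) and (-6, 8) with Euclidean distance 4.2426. For 5 points, brute-force pairwise comparison is shown above. For large n, the divide-and-conquer algorithm (sort by x, recurse on halves, check the dividing strip) achieves O(n log n).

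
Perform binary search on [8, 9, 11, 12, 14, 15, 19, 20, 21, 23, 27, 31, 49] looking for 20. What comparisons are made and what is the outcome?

Binary search for 20 in [8, 9, 11, 12, 14, 15, 19, 20, 21, 23, 27, 31, 49]:

lo=0, hi=12, mid=6, arr[mid]=19 -> 19 < 20, search right half
lo=7, hi=12, mid=9, arr[mid]=23 -> 23 > 20, search left half
lo=7, hi=8, mid=7, arr[mid]=20 -> Found target at index 7!

Binary search finds 20 at index 7 after 3 comparisons. The search repeatedly halves the search space by comparing with the middle element.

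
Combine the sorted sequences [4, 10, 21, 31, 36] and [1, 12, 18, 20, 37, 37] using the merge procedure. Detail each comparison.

Merging process:

Compare 4 vs 1: take 1 from right. Merged: [1]
Compare 4 vs 12: take 4 from left. Merged: [1, 4]
Compare 10 vs 12: take 10 from left. Merged: [1, 4, 10]
Compare 21 vs 12: take 12 from right. Merged: [1, 4, 10, 12]
Compare 21 vs 18: take 18 from right. Merged: [1, 4, 10, 12, 18]
Compare 21 vs 20: take 20 from right. Merged: [1, 4, 10, 12, 18, 20]
Compare 21 vs 37: take 21 from left. Merged: [1, 4, 10, 12, 18, 20, 21]
Compare 31 vs 37: take 31 from left. Merged: [1, 4, 10, 12, 18, 20, 21, 31]
Compare 36 vs 37: take 36 from left. Merged: [1, 4, 10, 12, 18, 20, 21, 31, 36]
Append remaining from right: [37, 37]. Merged: [1, 4, 10, 12, 18, 20, 21, 31, 36, 37, 37]

Final merged array: [1, 4, 10, 12, 18, 20, 21, 31, 36, 37, 37]
Total comparisons: 9

The merged array is [1, 4, 10, 12, 18, 20, 21, 31, 36, 37, 37], requiring 9 comparisons. The merge step runs in O(n) time where n is the total number of elements.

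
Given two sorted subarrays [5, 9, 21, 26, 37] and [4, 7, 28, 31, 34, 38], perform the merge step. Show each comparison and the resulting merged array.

Merging process:

Compare 5 vs 4: take 4 from right. Merged: [4]
Compare 5 vs 7: take 5 from left. Merged: [4, 5]
Compare 9 vs 7: take 7 from right. Merged: [4, 5, 7]
Compare 9 vs 28: take 9 from left. Merged: [4, 5, 7, 9]
Compare 21 vs 28: take 21 from left. Merged: [4, 5, 7, 9, 21]
Compare 26 vs 28: take 26 from left. Merged: [4, 5, 7, 9, 21, 26]
Compare 37 vs 28: take 28 from right. Merged: [4, 5, 7, 9, 21, 26, 28]
Compare 37 vs 31: take 31 from right. Merged: [4, 5, 7, 9, 21, 26, 28, 31]
Compare 37 vs 34: take 34 from right. Merged: [4, 5, 7, 9, 21, 26, 28, 31, 34]
Compare 37 vs 38: take 37 from left. Merged: [4, 5, 7, 9, 21, 26, 28, 31, 34, 37]
Append remaining from right: [38]. Merged: [4, 5, 7, 9, 21, 26, 28, 31, 34, 37, 38]

Final merged array: [4, 5, 7, 9, 21, 26, 28, 31, 34, 37, 38]
Total comparisons: 10

The merged array is [4, 5, 7, 9, 21, 26, 28, 31, 34, 37, 38], requiring 10 comparisons. The merge step runs in O(n) time where n is the total number of elements.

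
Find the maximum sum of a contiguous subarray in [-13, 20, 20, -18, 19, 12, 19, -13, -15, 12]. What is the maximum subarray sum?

Using Kadane's algorithm on [-13, 20, 20, -18, 19, 12, 19, -13, -15, 12]:

Scanning through the array:
Position 1 (value 20): max_ending_here = 20, max_so_far = 20
Position 2 (value 20): max_ending_here = 40, max_so_far = 40
Position 3 (value -18): max_ending_here = 22, max_so_far = 40
Position 4 (value 19): max_ending_here = 41, max_so_far = 41
Position 5 (value 12): max_ending_here = 53, max_so_far = 53
Position 6 (value 19): max_ending_here = 72, max_so_far = 72
Position 7 (value -13): max_ending_here = 59, max_so_far = 72
Position 8 (value -15): max_ending_here = 44, max_so_far = 72
Position 9 (value 12): max_ending_here = 56, max_so_far = 72

Maximum subarray: [20, 20, -18, 19, 12, 19]
Maximum sum: 72

The maximum subarray is [20, 20, -18, 19, 12, 19] with sum 72. This subarray runs from index 1 to index 6.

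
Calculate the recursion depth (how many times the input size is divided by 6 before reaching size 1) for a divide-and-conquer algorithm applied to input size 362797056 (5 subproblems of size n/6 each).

For divide and conquer with division factor 6:

Problem sizes at each level:
Level 0: 362797056
Level 1: 60466176
Level 2: 10077696
Level 3: 1679616
Level 4: 279936
Level 5: 46656
Level 6: 7776
Level 7: 1296
Level 8: 216
Level 9: 36
Level 10: 6
Level 11: 1

The root is level 0 and the size-1 base case is level 11 (the tree spans levels 0 through 11, i.e. 12 levels counting the root), so the depth is the number of divisions: log_6(362797056) = 11

The recursion tree depth is log_6(362797056) = 11. At each level, the problem size is divided by 6, so it takes 11 divisions to reduce to a base case of size 1. The algorithm makes 5 recursive calls at each level.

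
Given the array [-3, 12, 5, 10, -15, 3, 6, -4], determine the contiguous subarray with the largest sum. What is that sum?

Using Kadane's algorithm on [-3, 12, 5, 10, -15, 3, 6, -4]:

Scanning through the array:
Position 1 (value 12): max_ending_here = 12, max_so_far = 12
Position 2 (value 5): max_ending_here = 17, max_so_far = 17
Position 3 (value 10): max_ending_here = 27, max_so_far = 27
Position 4 (value -15): max_ending_here = 12, max_so_far = 27
Position 5 (value 3): max_ending_here = 15, max_so_far = 27
Position 6 (value 6): max_ending_here = 21, max_so_far = 27
Position 7 (value -4): max_ending_here = 17, max_so_far = 27

Maximum subarray: [12, 5, 10]
Maximum sum: 27

The maximum subarray is [12, 5, 10] with sum 27. This subarray runs from index 1 to index 3.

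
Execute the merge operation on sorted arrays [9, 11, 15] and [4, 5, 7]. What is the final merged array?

Merging process:

Compare 9 vs 4: take 4 from right. Merged: [4]
Compare 9 vs 5: take 5 from right. Merged: [4, 5]
Compare 9 vs 7: take 7 from right. Merged: [4, 5, 7]
Append remaining from left: [9, 11, 15]. Merged: [4, 5, 7, 9, 11, 15]

Final merged array: [4, 5, 7, 9, 11, 15]
Total comparisons: 3

The merged array is [4, 5, 7, 9, 11, 15], requiring 3 comparisons. The merge step runs in O(n) time where n is the total number of elements.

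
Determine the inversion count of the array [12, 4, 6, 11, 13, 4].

Finding inversions in [12, 4, 6, 11, 13, 4]:

(0, 1): arr[0]=12 > arr[1]=4
(0, 2): arr[0]=12 > arr[2]=6
(0, 3): arr[0]=12 > arr[3]=11
(0, 5): arr[0]=12 > arr[5]=4
(2, 5): arr[2]=6 > arr[5]=4
(3, 5): arr[3]=11 > arr[5]=4
(4, 5): arr[4]=13 > arr[5]=4

Total inversions: 7

The array has 7 inversion(s): (0,1), (0,2), (0,3), (0,5), (2,5), (3,5), (4,5). Each pair (i,j) satisfies i < j and arr[i] > arr[j].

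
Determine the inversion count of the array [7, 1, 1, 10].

Finding inversions in [7, 1, 1, 10]:

(0, 1): arr[0]=7 > arr[1]=1
(0, 2): arr[0]=7 > arr[2]=1

Total inversions: 2

The array has 2 inversion(s): (0,1), (0,2). Each pair (i,j) satisfies i < j and arr[i] > arr[j].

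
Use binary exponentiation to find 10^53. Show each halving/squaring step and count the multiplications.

Computing 10^53 by squaring (build up from 10^1; each line after the first costs one multiplication):

10^1 = 10
10^2 = (10^1)^2 = 10^2 = 100
10^3 = 10 * 10^2 = 10 * 100 = 1000
10^6 = (10^3)^2 = 1000^2 = 1000000
10^12 = (10^6)^2 = 1000000^2 = 1000000000000
10^13 = 10 * 10^12 = 10 * 1000000000000 = 10000000000000
10^26 = (10^13)^2 = 10000000000000^2 = 100000000000000000000000000
10^52 = (10^26)^2 = 100000000000000000000000000^2 = 10000000000000000000000000000000000000000000000000000
10^53 = 10 * 10^52 = 10 * 10000000000000000000000000000000000000000000000000000 = 100000000000000000000000000000000000000000000000000000

Result: 100000000000000000000000000000000000000000000000000000
Multiplications needed: 8 (8 lines after 10^1)

10^53 = 100000000000000000000000000000000000000000000000000000. Using exponentiation by squaring, this requires 8 multiplications. The key idea: if the exponent is even, square the half-power; if odd, multiply by the base once.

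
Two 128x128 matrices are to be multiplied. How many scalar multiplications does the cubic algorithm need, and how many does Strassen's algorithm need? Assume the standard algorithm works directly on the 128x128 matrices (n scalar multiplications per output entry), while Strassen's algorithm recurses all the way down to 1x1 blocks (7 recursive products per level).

Matrix multiplication for 128x128 matrices:

Standard algorithm: 128^3 = 2097152 multiplications
Strassen's algorithm: 7^(log2(128)) = 7^7 = 823543 multiplications
Savings: 2097152 - 823543 = 1273609 multiplications

Standard: 2097152 multiplications (128^3). Strassen: 823543 multiplications (7^7). Strassen reduces 8 recursive multiplications to 7 at each level.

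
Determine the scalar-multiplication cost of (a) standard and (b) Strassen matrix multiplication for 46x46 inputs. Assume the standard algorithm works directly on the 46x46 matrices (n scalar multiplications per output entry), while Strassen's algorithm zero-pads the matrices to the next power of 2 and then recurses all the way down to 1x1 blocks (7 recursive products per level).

Matrix multiplication for 46x46 matrices:

Strassen's algorithm requires power-of-2 dimensions. Pad 46x46 to 64x64 (next power of 2).

Standard algorithm: 46^3 = 97336 multiplications
Strassen's algorithm: 7^(log2(64)) = 7^6 = 117649 multiplications
Difference: 97336 - 117649 = -20313 (Strassen uses MORE here due to padding overhead — for small or just-over-power-of-2 n, padding can outweigh the per-level savings)

Standard: 97336 multiplications (46^3). Strassen: 117649 multiplications (7^6, after padding to 64x64). Strassen reduces 8 recursive multiplications to 7 at each level.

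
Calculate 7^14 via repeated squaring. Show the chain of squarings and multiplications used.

Computing 7^14 by squaring (build up from 7^1; each line after the first costs one multiplication):

7^1 = 7
7^2 = (7^1)^2 = 7^2 = 49
7^3 = 7 * 7^2 = 7 * 49 = 343
7^6 = (7^3)^2 = 343^2 = 117649
7^7 = 7 * 7^6 = 7 * 117649 = 823543
7^14 = (7^7)^2 = 823543^2 = 678223072849

Result: 678223072849
Multiplications needed: 5 (5 lines after 7^1)

7^14 = 678223072849. Using exponentiation by squaring, this requires 5 multiplications. The key idea: if the exponent is even, square the half-power; if odd, multiply by the base once.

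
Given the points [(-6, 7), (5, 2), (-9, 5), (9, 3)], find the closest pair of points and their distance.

Computing all pairwise distances among 4 points:

d((-6, 7), (5, 2)) = 12.083
d((-6, 7), (-9, 5)) = 3.6056 <-- minimum
d((-6, 7), (9, 3)) = 15.5242
d((5, 2), (-9, 5)) = 14.3178
d((5, 2), (9, 3)) = 4.1231
d((-9, 5), (9, 3)) = 18.1108

Closest pair: (-6, 7) and (-9, 5) with distance 3.6056

The closest pair is (-6, 7) and (-9, 5) with Euclidean distance 3.6056. For 4 points, brute-force pairwise comparison is shown above. For large n, the divide-and-conquer algorithm (sort by x, recurse on halves, check the dividing strip) achieves O(n log n).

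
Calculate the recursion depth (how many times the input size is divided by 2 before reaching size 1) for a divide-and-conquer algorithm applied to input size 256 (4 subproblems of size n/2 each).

For divide and conquer with division factor 2:

Problem sizes at each level:
Level 0: 256
Level 1: 128
Level 2: 64
Level 3: 32
Level 4: 16
Level 5: 8
Level 6: 4
Level 7: 2
Level 8: 1

The root is level 0 and the size-1 base case is level 8 (the tree spans levels 0 through 8, i.e. 9 levels counting the root), so the depth is the number of divisions: log_2(256) = 8

The recursion tree depth is log_2(256) = 8. At each level, the problem size is divided by 2, so it takes 8 divisions to reduce to a base case of size 1. The algorithm makes 4 recursive calls at each level.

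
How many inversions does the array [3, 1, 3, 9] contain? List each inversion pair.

Finding inversions in [3, 1, 3, 9]:

(0, 1): arr[0]=3 > arr[1]=1

Total inversions: 1

The array has 1 inversion(s): (0,1). Each pair (i,j) satisfies i < j and arr[i] > arr[j].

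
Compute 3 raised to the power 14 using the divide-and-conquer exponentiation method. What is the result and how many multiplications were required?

Computing 3^14 by squaring (build up from 3^1; each line after the first costs one multiplication):

3^1 = 3
3^2 = (3^1)^2 = 3^2 = 9
3^3 = 3 * 3^2 = 3 * 9 = 27
3^6 = (3^3)^2 = 27^2 = 729
3^7 = 3 * 3^6 = 3 * 729 = 2187
3^14 = (3^7)^2 = 2187^2 = 4782969

Result: 4782969
Multiplications needed: 5 (5 lines after 3^1)

3^14 = 4782969. Using exponentiation by squaring, this requires 5 multiplications. The key idea: if the exponent is even, square the half-power; if odd, multiply by the base once.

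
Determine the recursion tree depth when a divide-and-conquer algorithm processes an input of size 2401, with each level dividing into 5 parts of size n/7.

For divide and conquer with division factor 7:

Problem sizes at each level:
Level 0: 2401
Level 1: 343
Level 2: 49
Level 3: 7
Level 4: 1

The root is level 0 and the size-1 base case is level 4 (the tree spans levels 0 through 4, i.e. 5 levels counting the root), so the depth is the number of divisions: log_7(2401) = 4

The recursion tree depth is log_7(2401) = 4. At each level, the problem size is divided by 7, so it takes 4 divisions to reduce to a base case of size 1. The algorithm makes 5 recursive calls at each level.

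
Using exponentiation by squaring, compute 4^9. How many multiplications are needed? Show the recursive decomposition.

Computing 4^9 by squaring (build up from 4^1; each line after the first costs one multiplication):

4^1 = 4
4^2 = (4^1)^2 = 4^2 = 16
4^4 = (4^2)^2 = 16^2 = 256
4^8 = (4^4)^2 = 256^2 = 65536
4^9 = 4 * 4^8 = 4 * 65536 = 262144

Result: 262144
Multiplications needed: 4 (4 lines after 4^1)

4^9 = 262144. Using exponentiation by squaring, this requires 4 multiplications. The key idea: if the exponent is even, square the half-power; if odd, multiply by the base once.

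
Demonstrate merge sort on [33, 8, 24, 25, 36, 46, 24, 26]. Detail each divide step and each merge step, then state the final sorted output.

Merge sort trace:

Split: [33, 8, 24, 25, 36, 46, 24, 26] -> [33, 8, 24, 25] and [36, 46, 24, 26]
  Split: [33, 8, 24, 25] -> [33, 8] and [24, 25]
    Split: [33, 8] -> [33] and [8]
    Merge: [33] + [8] -> [8, 33]
    Split: [24, 25] -> [24] and [25]
    Merge: [24] + [25] -> [24, 25]
  Merge: [8, 33] + [24, 25] -> [8, 24, 25, 33]
  Split: [36, 46, 24, 26] -> [36, 46] and [24, 26]
    Split: [36, 46] -> [36] and [46]
    Merge: [36] + [46] -> [36, 46]
    Split: [24, 26] -> [24] and [26]
    Merge: [24] + [26] -> [24, 26]
  Merge: [36, 46] + [24, 26] -> [24, 26, 36, 46]
Merge: [8, 24, 25, 33] + [24, 26, 36, 46] -> [8, 24, 24, 25, 26, 33, 36, 46]

Final sorted array: [8, 24, 24, 25, 26, 33, 36, 46]

The merge sort proceeds by recursively splitting the array and merging sorted halves.
After all merges, the sorted array is [8, 24, 24, 25, 26, 33, 36, 46].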